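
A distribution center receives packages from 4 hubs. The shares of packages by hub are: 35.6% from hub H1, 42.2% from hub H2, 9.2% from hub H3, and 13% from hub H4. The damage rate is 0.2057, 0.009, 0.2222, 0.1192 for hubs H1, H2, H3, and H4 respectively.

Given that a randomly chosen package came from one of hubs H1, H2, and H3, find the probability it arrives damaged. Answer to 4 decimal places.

Let S = {H1, H2, H3}.
P(S) = 0.356 + 0.422 + 0.092 = 0.87.
P(D ∩ S) = 0.2057·0.356 + 0.009·0.422 + 0.2222·0.092 = 0.0732292 + 0.003798 + 0.0204424 = 0.0974696.
P(D | S) = 0.0974696 / 0.87 = 0.112034…

0.1120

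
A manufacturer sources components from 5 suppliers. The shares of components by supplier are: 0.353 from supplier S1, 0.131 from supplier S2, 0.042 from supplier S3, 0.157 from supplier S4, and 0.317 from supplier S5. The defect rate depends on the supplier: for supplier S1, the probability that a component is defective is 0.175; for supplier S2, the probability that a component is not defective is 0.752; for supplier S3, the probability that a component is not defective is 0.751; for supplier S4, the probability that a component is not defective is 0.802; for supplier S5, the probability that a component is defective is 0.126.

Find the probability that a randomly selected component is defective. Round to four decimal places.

P(D) ≈ 0.1757

P(D|S2) = 1 − 0.752 = 0.248.
P(D|S3) = 1 − 0.751 = 0.249.
P(D|S4) = 1 − 0.802 = 0.198.
P(D) = P(D|S1)·P(S1) + P(D|S2)·P(S2) + P(D|S3)·P(S3) + P(D|S4)·P(S4) + P(D|S5)·P(S5)
      = 0.175·0.353 + 0.248·0.131 + 0.249·0.042 + 0.198·0.157 + 0.126·0.317
      = 0.061775 + 0.032488 + 0.010458 + 0.031086 + 0.039942 = 0.175749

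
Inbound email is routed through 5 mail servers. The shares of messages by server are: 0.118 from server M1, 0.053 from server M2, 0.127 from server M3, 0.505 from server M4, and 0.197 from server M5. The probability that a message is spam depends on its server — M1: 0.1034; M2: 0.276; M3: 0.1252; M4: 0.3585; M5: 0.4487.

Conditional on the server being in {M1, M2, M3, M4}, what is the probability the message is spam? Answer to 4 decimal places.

P(S|J) ≈ 0.2787

Let J = {M1, M2, M3, M4}.
P(J) = 0.118 + 0.053 + 0.127 + 0.505 = 0.803.
P(S ∩ J) = 0.1034·0.118 + 0.276·0.053 + 0.1252·0.127 + 0.3585·0.505 = 0.0122012 + 0.014628 + 0.0159004 + 0.1810425 = 0.2237721.
P(S | J) = 0.2237721 / 0.803 = 0.278670…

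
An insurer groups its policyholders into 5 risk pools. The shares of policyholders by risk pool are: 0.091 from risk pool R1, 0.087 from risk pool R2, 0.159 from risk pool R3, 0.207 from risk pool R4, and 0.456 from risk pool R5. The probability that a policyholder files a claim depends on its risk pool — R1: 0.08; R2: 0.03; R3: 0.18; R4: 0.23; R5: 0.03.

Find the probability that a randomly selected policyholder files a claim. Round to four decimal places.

P(C) ≈ 0.0998

Using total probability over the partition,
P(C) = P(C|R1)·P(R1) + P(C|R2)·P(R2) + P(C|R3)·P(R3) + P(C|R4)·P(R4) + P(C|R5)·P(R5)
      = 0.08·0.091 + 0.03·0.087 + 0.18·0.159 + 0.23·0.207 + 0.03·0.456
      = 0.00728 + 0.00261 + 0.02862 + 0.04761 + 0.01368 = 0.0998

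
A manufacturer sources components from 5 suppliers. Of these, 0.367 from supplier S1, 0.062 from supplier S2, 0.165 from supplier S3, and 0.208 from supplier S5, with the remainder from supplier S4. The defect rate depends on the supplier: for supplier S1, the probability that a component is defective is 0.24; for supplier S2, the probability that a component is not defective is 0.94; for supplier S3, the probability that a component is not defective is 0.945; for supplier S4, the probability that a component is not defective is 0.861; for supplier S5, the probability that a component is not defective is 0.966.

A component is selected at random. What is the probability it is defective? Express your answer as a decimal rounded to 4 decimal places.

P(S4) = 1 − (0.367 + 0.062 + 0.165 + 0.208) = 0.198.
P(D|S2) = 1 − 0.94 = 0.06.
P(D|S3) = 1 − 0.945 = 0.055.
P(D|S4) = 1 − 0.861 = 0.139.
P(D|S5) = 1 − 0.966 = 0.034.
P(D) = P(D|S1)·P(S1) + P(D|S2)·P(S2) + P(D|S3)·P(S3) + P(D|S4)·P(S4) + P(D|S5)·P(S5)
      = 0.24·0.367 + 0.06·0.062 + 0.055·0.165 + 0.139·0.198 + 0.034·0.208
      = 0.08808 + 0.00372 + 0.009075 + 0.027522 + 0.007072 = 0.135469

0.1355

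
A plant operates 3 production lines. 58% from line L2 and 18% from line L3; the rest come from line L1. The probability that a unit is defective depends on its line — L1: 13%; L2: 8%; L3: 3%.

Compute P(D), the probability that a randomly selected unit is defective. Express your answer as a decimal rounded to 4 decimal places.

P(L1) = 1 − (0.58 + 0.18) = 0.24.
Using total probability over the partition,
P(D) = P(D|L1)·P(L1) + P(D|L2)·P(L2) + P(D|L3)·P(L3)
      = 0.13·0.24 + 0.08·0.58 + 0.03·0.18
      = 0.0312 + 0.0464 + 0.0054 = 0.083

0.0830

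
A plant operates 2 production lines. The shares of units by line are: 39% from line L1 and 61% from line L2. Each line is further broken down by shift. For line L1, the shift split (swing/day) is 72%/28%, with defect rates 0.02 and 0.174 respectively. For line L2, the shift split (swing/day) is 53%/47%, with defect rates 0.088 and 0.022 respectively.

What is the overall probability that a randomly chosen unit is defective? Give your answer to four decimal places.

P(D|L1) = 0.72·0.02 + 0.28·0.174 = 0.0144 + 0.04872 = 0.06312
P(D|L2) = 0.53·0.088 + 0.47·0.022 = 0.04664 + 0.01034 = 0.05698
Then overall,
P(D) = 0.39·0.06312 + 0.61·0.05698
      = 0.0246168 + 0.0347578 = 0.0593746

0.0594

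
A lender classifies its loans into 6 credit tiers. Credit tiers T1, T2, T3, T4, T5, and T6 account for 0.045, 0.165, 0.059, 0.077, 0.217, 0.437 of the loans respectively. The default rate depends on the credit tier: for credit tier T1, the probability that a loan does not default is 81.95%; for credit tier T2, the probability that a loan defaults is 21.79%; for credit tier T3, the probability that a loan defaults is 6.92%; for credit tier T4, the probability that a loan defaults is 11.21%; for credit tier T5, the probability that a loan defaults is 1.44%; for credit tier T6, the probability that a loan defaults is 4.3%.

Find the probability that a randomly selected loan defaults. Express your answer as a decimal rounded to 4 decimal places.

P(D|T1) = 1 − 0.8195 = 0.1805.
P(D) = P(D|T1)·P(T1) + P(D|T2)·P(T2) + P(D|T3)·P(T3) + P(D|T4)·P(T4) + P(D|T5)·P(T5) + P(D|T6)·P(T6)
      = 0.1805·0.045 + 0.2179·0.165 + 0.0692·0.059 + 0.1121·0.077 + 0.0144·0.217 + 0.043·0.437
      = 0.0081225 + 0.0359535 + 0.0040828 + 0.0086317 + 0.0031248 + 0.018791 = 0.0787063

0.0787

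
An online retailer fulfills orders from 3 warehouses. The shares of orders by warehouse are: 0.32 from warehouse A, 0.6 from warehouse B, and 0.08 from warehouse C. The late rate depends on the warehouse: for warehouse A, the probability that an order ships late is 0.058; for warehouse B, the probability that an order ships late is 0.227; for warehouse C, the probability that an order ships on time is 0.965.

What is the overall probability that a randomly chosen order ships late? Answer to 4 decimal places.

P(L|C) = 1 − 0.965 = 0.035.
P(L) = P(L|A)·P(A) + P(L|B)·P(B) + P(L|C)·P(C)
      = 0.058·0.32 + 0.227·0.6 + 0.035·0.08
      = 0.01856 + 0.1362 + 0.0028 = 0.15756

P(L) ≈ 0.1576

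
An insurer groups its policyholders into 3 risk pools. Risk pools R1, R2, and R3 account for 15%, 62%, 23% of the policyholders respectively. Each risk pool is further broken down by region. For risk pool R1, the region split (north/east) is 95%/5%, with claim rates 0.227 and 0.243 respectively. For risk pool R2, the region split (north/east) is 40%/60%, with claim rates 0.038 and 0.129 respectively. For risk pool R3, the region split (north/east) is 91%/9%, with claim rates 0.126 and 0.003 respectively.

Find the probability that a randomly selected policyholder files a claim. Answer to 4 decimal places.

P(C) ≈ 0.1180

P(C|R1) = 0.95·0.227 + 0.05·0.243 = 0.21565 + 0.01215 = 0.2278
P(C|R2) = 0.4·0.038 + 0.6·0.129 = 0.0152 + 0.0774 = 0.0926
P(C|R3) = 0.91·0.126 + 0.09·0.003 = 0.11466 + 0.00027 = 0.11493
By total probability over the outer partition,
P(C) = 0.15·0.2278 + 0.62·0.0926 + 0.23·0.11493
      = 0.03417 + 0.057412 + 0.0264339 = 0.1180159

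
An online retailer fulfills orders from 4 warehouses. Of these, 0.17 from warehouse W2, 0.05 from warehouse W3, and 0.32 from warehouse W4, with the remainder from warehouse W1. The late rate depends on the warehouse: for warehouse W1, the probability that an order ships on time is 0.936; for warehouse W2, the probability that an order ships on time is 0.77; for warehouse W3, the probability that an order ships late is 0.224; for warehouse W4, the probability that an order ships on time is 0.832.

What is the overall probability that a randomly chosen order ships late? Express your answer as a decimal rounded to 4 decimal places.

0.1335

P(W1) = 1 − (0.17 + 0.05 + 0.32) = 0.46.
P(L|W1) = 1 − 0.936 = 0.064.
P(L|W2) = 1 − 0.77 = 0.23.
P(L|W4) = 1 − 0.832 = 0.168.
P(L) = P(L|W1)·P(W1) + P(L|W2)·P(W2) + P(L|W3)·P(W3) + P(L|W4)·P(W4)
      = 0.064·0.46 + 0.23·0.17 + 0.224·0.05 + 0.168·0.32
      = 0.02944 + 0.0391 + 0.0112 + 0.05376 = 0.1335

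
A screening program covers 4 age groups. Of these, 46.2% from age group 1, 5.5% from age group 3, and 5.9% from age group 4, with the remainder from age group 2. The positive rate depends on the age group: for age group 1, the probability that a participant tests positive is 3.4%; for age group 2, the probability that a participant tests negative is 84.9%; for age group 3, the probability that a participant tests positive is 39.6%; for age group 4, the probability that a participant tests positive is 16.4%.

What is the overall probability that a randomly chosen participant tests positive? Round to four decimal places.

P(2) = 1 − (0.462 + 0.055 + 0.059) = 0.424.
P(T|2) = 1 − 0.849 = 0.151.
P(T) = P(T|1)·P(1) + P(T|2)·P(2) + P(T|3)·P(3) + P(T|4)·P(4)
      = 0.034·0.462 + 0.151·0.424 + 0.396·0.055 + 0.164·0.059
      = 0.015708 + 0.064024 + 0.02178 + 0.009676 = 0.111188

0.1112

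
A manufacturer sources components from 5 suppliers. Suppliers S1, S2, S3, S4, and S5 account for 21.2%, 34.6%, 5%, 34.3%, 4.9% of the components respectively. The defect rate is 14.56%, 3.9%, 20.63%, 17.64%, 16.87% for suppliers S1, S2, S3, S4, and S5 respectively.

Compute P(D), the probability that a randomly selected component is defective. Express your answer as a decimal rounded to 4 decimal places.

0.1234

P(D) = P(D|S1)·P(S1) + P(D|S2)·P(S2) + P(D|S3)·P(S3) + P(D|S4)·P(S4) + P(D|S5)·P(S5)
      = 0.1456·0.212 + 0.039·0.346 + 0.2063·0.05 + 0.1764·0.343 + 0.1687·0.049
      = 0.0308672 + 0.013494 + 0.010315 + 0.0605052 + 0.0082663 = 0.1234477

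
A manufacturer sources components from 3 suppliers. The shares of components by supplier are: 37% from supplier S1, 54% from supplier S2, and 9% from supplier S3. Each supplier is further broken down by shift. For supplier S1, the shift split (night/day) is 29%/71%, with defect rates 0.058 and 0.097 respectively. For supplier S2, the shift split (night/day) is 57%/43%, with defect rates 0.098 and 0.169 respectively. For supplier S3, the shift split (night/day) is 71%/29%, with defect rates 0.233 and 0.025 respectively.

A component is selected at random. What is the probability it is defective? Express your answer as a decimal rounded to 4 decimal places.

0.1167

P(D|S1) = 0.29·0.058 + 0.71·0.097 = 0.01682 + 0.06887 = 0.08569
P(D|S2) = 0.57·0.098 + 0.43·0.169 = 0.05586 + 0.07267 = 0.12853
P(D|S3) = 0.71·0.233 + 0.29·0.025 = 0.16543 + 0.00725 = 0.17268
Then overall,
P(D) = 0.37·0.08569 + 0.54·0.12853 + 0.09·0.17268
      = 0.0317053 + 0.0694062 + 0.0155412 = 0.1166527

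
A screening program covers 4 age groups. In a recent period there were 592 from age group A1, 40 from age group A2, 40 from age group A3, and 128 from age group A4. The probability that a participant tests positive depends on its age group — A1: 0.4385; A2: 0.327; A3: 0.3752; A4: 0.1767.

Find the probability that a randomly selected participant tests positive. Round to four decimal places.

Total: 592 + 40 + 40 + 128 = 800.
P(A1) = 592/800 = 0.74. P(A2) = 40/800 = 0.05. P(A3) = 40/800 = 0.05. P(A4) = 128/800 = 0.16.
P(T) = P(T|A1)·P(A1) + P(T|A2)·P(A2) + P(T|A3)·P(A3) + P(T|A4)·P(A4)
      = 0.4385·0.74 + 0.327·0.05 + 0.3752·0.05 + 0.1767·0.16
      = 0.32449 + 0.01635 + 0.01876 + 0.028272 = 0.387872

P(T) ≈ 0.3879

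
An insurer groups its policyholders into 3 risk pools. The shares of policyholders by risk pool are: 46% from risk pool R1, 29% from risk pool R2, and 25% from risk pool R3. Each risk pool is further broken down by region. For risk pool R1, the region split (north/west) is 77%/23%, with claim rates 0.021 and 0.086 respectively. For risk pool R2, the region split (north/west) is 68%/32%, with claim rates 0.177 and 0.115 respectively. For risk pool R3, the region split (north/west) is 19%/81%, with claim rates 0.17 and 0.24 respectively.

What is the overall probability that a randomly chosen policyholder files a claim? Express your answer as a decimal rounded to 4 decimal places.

P(C) ≈ 0.1188

P(C|R1) = 0.77·0.021 + 0.23·0.086 = 0.01617 + 0.01978 = 0.03595
P(C|R2) = 0.68·0.177 + 0.32·0.115 = 0.12036 + 0.0368 = 0.15716
P(C|R3) = 0.19·0.17 + 0.81·0.24 = 0.0323 + 0.1944 = 0.2267
By total probability over the outer partition,
P(C) = 0.46·0.03595 + 0.29·0.15716 + 0.25·0.2267
      = 0.016537 + 0.0455764 + 0.056675 = 0.1187884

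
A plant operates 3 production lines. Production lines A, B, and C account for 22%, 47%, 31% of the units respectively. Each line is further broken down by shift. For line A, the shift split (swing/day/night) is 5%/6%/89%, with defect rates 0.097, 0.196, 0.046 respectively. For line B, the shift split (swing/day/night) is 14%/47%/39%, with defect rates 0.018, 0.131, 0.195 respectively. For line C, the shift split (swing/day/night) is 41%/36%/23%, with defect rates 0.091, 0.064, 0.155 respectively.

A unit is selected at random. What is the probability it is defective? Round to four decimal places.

P(D|A) = 0.05·0.097 + 0.06·0.196 + 0.89·0.046 = 0.00485 + 0.01176 + 0.04094 = 0.05755
P(D|B) = 0.14·0.018 + 0.47·0.131 + 0.39·0.195 = 0.00252 + 0.06157 + 0.07605 = 0.14014
P(D|C) = 0.41·0.091 + 0.36·0.064 + 0.23·0.155 = 0.03731 + 0.02304 + 0.03565 = 0.096
By total probability over the outer partition,
P(D) = 0.22·0.05755 + 0.47·0.14014 + 0.31·0.096
      = 0.012661 + 0.0658658 + 0.02976 = 0.1082868

0.1083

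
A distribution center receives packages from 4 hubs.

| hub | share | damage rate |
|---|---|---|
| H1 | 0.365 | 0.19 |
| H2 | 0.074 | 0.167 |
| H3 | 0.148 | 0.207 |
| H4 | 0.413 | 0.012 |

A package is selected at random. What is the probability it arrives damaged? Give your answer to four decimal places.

P(D) ≈ 0.1173

P(D) = P(D|H1)·P(H1) + P(D|H2)·P(H2) + P(D|H3)·P(H3) + P(D|H4)·P(H4)
      = 0.19·0.365 + 0.167·0.074 + 0.207·0.148 + 0.012·0.413
      = 0.06935 + 0.012358 + 0.030636 + 0.004956 = 0.1173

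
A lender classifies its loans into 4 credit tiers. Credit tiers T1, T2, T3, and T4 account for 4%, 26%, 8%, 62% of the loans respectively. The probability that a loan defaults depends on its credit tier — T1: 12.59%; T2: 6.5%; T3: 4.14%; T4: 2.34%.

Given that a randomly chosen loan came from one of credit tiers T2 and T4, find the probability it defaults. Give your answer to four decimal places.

Let S = {T2, T4}.
P(S) = 0.26 + 0.62 = 0.88.
P(D ∩ S) = 0.065·0.26 + 0.0234·0.62 = 0.0169 + 0.014508 = 0.031408.
P(D | S) = 0.031408 / 0.88 = 0.035691…

0.0357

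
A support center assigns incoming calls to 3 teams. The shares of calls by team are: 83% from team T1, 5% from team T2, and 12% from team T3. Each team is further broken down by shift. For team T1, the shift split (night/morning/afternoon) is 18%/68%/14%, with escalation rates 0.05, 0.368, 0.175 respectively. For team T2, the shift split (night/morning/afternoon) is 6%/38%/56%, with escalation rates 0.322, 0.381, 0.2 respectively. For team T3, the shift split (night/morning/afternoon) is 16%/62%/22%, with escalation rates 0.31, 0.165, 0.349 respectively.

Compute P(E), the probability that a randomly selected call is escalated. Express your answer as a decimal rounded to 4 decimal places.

P(E|T1) = 0.18·0.05 + 0.68·0.368 + 0.14·0.175 = 0.009 + 0.25024 + 0.0245 = 0.28374
P(E|T2) = 0.06·0.322 + 0.38·0.381 + 0.56·0.2 = 0.01932 + 0.14478 + 0.112 = 0.2761
P(E|T3) = 0.16·0.31 + 0.62·0.165 + 0.22·0.349 = 0.0496 + 0.1023 + 0.07678 = 0.22868
Then overall,
P(E) = 0.83·0.28374 + 0.05·0.2761 + 0.12·0.22868
      = 0.2355042 + 0.013805 + 0.0274416 = 0.2767508

P(E) ≈ 0.2768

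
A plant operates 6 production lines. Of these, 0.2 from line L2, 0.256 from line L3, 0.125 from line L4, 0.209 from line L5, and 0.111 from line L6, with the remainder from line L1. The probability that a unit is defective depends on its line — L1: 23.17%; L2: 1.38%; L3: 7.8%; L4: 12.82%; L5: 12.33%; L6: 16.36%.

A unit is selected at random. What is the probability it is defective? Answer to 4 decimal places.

P(L1) = 1 − (0.2 + 0.256 + 0.125 + 0.209 + 0.111) = 0.099.
By the law of total probability,
P(D) = P(D|L1)·P(L1) + P(D|L2)·P(L2) + P(D|L3)·P(L3) + P(D|L4)·P(L4) + P(D|L5)·P(L5) + P(D|L6)·P(L6)
      = 0.2317·0.099 + 0.0138·0.2 + 0.078·0.256 + 0.1282·0.125 + 0.1233·0.209 + 0.1636·0.111
      = 0.0229383 + 0.00276 + 0.019968 + 0.016025 + 0.0257697 + 0.0181596 = 0.1056206

P(D) ≈ 0.1056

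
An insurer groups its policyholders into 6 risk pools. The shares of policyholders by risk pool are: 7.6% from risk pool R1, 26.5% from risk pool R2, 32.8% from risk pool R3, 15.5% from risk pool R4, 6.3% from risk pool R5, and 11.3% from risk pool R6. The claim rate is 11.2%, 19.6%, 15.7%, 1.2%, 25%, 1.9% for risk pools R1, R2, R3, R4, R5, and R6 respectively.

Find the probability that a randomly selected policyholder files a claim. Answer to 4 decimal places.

0.1317

P(C) = P(C|R1)·P(R1) + P(C|R2)·P(R2) + P(C|R3)·P(R3) + P(C|R4)·P(R4) + P(C|R5)·P(R5) + P(C|R6)·P(R6)
      = 0.112·0.076 + 0.196·0.265 + 0.157·0.328 + 0.012·0.155 + 0.25·0.063 + 0.019·0.113
      = 0.008512 + 0.05194 + 0.051496 + 0.00186 + 0.01575 + 0.002147 = 0.131705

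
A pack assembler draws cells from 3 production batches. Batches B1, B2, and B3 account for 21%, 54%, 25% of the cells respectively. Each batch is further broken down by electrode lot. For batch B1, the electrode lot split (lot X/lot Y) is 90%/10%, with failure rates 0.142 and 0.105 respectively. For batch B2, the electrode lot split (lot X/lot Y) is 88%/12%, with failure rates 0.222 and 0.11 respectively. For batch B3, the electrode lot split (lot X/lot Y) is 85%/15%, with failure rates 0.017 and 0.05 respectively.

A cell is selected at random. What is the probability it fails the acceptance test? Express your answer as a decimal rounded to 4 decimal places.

P(F|B1) = 0.9·0.142 + 0.1·0.105 = 0.1278 + 0.0105 = 0.1383
P(F|B2) = 0.88·0.222 + 0.12·0.11 = 0.19536 + 0.0132 = 0.20856
P(F|B3) = 0.85·0.017 + 0.15·0.05 = 0.01445 + 0.0075 = 0.02195
By total probability over the outer partition,
P(F) = 0.21·0.1383 + 0.54·0.20856 + 0.25·0.02195
      = 0.029043 + 0.1126224 + 0.0054875 = 0.1471529

0.1472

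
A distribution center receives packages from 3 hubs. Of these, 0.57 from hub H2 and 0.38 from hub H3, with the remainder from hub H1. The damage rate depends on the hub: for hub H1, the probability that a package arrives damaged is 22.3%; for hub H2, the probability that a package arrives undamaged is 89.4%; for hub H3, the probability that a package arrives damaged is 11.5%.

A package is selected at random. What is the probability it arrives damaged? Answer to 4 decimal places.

P(D) ≈ 0.1153

P(H1) = 1 − (0.57 + 0.38) = 0.05.
P(D|H2) = 1 − 0.894 = 0.106.
P(D) = P(D|H1)·P(H1) + P(D|H2)·P(H2) + P(D|H3)·P(H3)
      = 0.223·0.05 + 0.106·0.57 + 0.115·0.38
      = 0.01115 + 0.06042 + 0.0437 = 0.11527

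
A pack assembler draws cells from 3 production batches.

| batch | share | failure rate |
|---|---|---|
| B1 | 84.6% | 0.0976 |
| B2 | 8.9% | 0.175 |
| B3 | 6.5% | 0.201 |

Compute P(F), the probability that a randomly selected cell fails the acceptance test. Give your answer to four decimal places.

0.1112

Summing over the partition,
P(F) = P(F|B1)·P(B1) + P(F|B2)·P(B2) + P(F|B3)·P(B3)
      = 0.0976·0.846 + 0.175·0.089 + 0.201·0.065
      = 0.0825696 + 0.015575 + 0.013065 = 0.1112096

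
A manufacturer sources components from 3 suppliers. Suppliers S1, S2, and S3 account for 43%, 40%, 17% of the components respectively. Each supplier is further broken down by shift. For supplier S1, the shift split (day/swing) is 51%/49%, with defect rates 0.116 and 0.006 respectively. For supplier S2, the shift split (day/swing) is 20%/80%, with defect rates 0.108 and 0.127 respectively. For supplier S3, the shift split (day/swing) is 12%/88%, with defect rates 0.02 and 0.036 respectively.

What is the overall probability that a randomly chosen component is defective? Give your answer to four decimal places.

P(D) ≈ 0.0818

P(D|S1) = 0.51·0.116 + 0.49·0.006 = 0.05916 + 0.00294 = 0.0621
P(D|S2) = 0.2·0.108 + 0.8·0.127 = 0.0216 + 0.1016 = 0.1232
P(D|S3) = 0.12·0.02 + 0.88·0.036 = 0.0024 + 0.03168 = 0.03408
By total probability over the outer partition,
P(D) = 0.43·0.0621 + 0.4·0.1232 + 0.17·0.03408
      = 0.026703 + 0.04928 + 0.0057936 = 0.0817766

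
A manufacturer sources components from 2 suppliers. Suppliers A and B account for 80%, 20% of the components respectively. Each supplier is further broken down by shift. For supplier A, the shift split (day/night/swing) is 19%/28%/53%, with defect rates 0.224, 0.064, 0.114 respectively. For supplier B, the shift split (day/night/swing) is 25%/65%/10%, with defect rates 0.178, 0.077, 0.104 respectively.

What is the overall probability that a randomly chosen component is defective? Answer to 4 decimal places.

P(D|A) = 0.19·0.224 + 0.28·0.064 + 0.53·0.114 = 0.04256 + 0.01792 + 0.06042 = 0.1209
P(D|B) = 0.25·0.178 + 0.65·0.077 + 0.1·0.104 = 0.0445 + 0.05005 + 0.0104 = 0.10495
By total probability over the outer partition,
P(D) = 0.8·0.1209 + 0.2·0.10495
      = 0.09672 + 0.02099 = 0.11771

P(D) ≈ 0.1177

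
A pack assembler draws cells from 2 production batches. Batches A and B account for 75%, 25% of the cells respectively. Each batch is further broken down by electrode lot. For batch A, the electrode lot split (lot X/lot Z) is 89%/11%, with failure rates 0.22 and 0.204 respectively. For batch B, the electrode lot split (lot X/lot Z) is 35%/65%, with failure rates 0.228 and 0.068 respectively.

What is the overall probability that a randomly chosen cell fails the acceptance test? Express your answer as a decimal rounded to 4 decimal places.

P(F) ≈ 0.1947

P(F|A) = 0.89·0.22 + 0.11·0.204 = 0.1958 + 0.02244 = 0.21824
P(F|B) = 0.35·0.228 + 0.65·0.068 = 0.0798 + 0.0442 = 0.124
Then overall,
P(F) = 0.75·0.21824 + 0.25·0.124
      = 0.16368 + 0.031 = 0.19468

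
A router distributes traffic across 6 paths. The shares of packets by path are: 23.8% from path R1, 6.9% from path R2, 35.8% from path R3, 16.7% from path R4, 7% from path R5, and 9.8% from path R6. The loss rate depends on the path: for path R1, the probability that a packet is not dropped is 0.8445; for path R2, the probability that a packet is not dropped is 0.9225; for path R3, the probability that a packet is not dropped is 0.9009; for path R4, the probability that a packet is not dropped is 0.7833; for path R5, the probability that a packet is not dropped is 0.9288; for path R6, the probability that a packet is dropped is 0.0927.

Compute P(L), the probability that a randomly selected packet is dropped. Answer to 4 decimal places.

P(L) ≈ 0.1281

P(L|R1) = 1 − 0.8445 = 0.1555.
P(L|R2) = 1 − 0.9225 = 0.0775.
P(L|R3) = 1 − 0.9009 = 0.0991.
P(L|R4) = 1 − 0.7833 = 0.2167.
P(L|R5) = 1 − 0.9288 = 0.0712.
Summing over the partition,
P(L) = P(L|R1)·P(R1) + P(L|R2)·P(R2) + P(L|R3)·P(R3) + P(L|R4)·P(R4) + P(L|R5)·P(R5) + P(L|R6)·P(R6)
      = 0.1555·0.238 + 0.0775·0.069 + 0.0991·0.358 + 0.2167·0.167 + 0.0712·0.07 + 0.0927·0.098
      = 0.037009 + 0.0053475 + 0.0354778 + 0.0361889 + 0.004984 + 0.0090846 = 0.1280918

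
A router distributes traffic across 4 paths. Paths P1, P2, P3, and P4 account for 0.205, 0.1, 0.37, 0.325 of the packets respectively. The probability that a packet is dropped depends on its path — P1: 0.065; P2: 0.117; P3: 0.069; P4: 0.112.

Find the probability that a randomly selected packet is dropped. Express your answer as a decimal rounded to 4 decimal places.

Summing over the partition,
P(L) = P(L|P1)·P(P1) + P(L|P2)·P(P2) + P(L|P3)·P(P3) + P(L|P4)·P(P4)
      = 0.065·0.205 + 0.117·0.1 + 0.069·0.37 + 0.112·0.325
      = 0.013325 + 0.0117 + 0.02553 + 0.0364 = 0.086955

P(L) ≈ 0.0870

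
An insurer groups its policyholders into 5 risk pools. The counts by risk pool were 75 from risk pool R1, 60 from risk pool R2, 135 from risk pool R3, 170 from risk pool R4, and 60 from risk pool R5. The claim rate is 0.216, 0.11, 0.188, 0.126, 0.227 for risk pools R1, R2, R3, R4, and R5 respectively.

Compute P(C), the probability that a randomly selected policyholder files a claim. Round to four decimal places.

P(C) ≈ 0.1664

Total: 75 + 60 + 135 + 170 + 60 = 500.
P(R1) = 75/500 = 0.15. P(R2) = 60/500 = 0.12. P(R3) = 135/500 = 0.27. P(R4) = 170/500 = 0.34. P(R5) = 60/500 = 0.12.
Summing over the partition,
P(C) = P(C|R1)·P(R1) + P(C|R2)·P(R2) + P(C|R3)·P(R3) + P(C|R4)·P(R4) + P(C|R5)·P(R5)
      = 0.216·0.15 + 0.11·0.12 + 0.188·0.27 + 0.126·0.34 + 0.227·0.12
      = 0.0324 + 0.0132 + 0.05076 + 0.04284 + 0.02724 = 0.16644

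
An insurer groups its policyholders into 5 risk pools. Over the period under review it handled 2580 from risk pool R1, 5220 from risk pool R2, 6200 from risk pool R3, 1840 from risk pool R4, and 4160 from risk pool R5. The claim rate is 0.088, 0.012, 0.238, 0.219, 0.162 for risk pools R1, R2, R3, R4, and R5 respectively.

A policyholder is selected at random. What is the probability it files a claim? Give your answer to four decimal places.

P(C) ≈ 0.1421

Total: 2580 + 5220 + 6200 + 1840 + 4160 = 20000.
P(R1) = 2580/20000 = 0.129. P(R2) = 5220/20000 = 0.261. P(R3) = 6200/20000 = 0.31. P(R4) = 1840/20000 = 0.092. P(R5) = 4160/20000 = 0.208.
Using total probability over the partition,
P(C) = P(C|R1)·P(R1) + P(C|R2)·P(R2) + P(C|R3)·P(R3) + P(C|R4)·P(R4) + P(C|R5)·P(R5)
      = 0.088·0.129 + 0.012·0.261 + 0.238·0.31 + 0.219·0.092 + 0.162·0.208
      = 0.011352 + 0.003132 + 0.07378 + 0.020148 + 0.033696 = 0.142108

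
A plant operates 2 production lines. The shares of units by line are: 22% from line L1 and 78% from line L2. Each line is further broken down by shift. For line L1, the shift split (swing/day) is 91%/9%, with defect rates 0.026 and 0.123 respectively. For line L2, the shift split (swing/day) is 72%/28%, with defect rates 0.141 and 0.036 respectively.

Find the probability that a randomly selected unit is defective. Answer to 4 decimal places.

P(D) ≈ 0.0947

P(D|L1) = 0.91·0.026 + 0.09·0.123 = 0.02366 + 0.01107 = 0.03473
P(D|L2) = 0.72·0.141 + 0.28·0.036 = 0.10152 + 0.01008 = 0.1116
Then overall,
P(D) = 0.22·0.03473 + 0.78·0.1116
      = 0.0076406 + 0.087048 = 0.0946886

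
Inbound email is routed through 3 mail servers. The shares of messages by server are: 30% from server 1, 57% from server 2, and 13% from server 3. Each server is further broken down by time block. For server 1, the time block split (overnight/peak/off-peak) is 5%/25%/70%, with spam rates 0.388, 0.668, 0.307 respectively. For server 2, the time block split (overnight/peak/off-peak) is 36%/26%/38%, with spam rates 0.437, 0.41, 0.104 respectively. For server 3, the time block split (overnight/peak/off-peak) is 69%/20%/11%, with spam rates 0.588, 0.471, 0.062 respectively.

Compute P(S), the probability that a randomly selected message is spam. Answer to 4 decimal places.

P(S|1) = 0.05·0.388 + 0.25·0.668 + 0.7·0.307 = 0.0194 + 0.167 + 0.2149 = 0.4013
P(S|2) = 0.36·0.437 + 0.26·0.41 + 0.38·0.104 = 0.15732 + 0.1066 + 0.03952 = 0.30344
P(S|3) = 0.69·0.588 + 0.2·0.471 + 0.11·0.062 = 0.40572 + 0.0942 + 0.00682 = 0.50674
Then overall,
P(S) = 0.3·0.4013 + 0.57·0.30344 + 0.13·0.50674
      = 0.12039 + 0.1729608 + 0.0658762 = 0.359227

0.3592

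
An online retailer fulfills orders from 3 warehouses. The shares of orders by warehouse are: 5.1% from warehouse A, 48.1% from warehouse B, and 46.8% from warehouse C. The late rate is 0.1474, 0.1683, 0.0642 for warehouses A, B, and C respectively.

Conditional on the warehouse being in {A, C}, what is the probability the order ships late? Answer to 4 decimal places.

Let S = {A, C}.
P(S) = 0.051 + 0.468 = 0.519.
P(L ∩ S) = 0.1474·0.051 + 0.0642·0.468 = 0.0075174 + 0.0300456 = 0.037563.
P(L | S) = 0.037563 / 0.519 = 0.072376…

P(L|S) ≈ 0.0724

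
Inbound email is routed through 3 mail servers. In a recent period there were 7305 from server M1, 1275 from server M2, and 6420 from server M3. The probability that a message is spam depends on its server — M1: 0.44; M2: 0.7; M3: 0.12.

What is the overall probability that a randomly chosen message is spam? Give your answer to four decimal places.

Total: 7305 + 1275 + 6420 = 15000.
P(M1) = 7305/15000 = 0.487. P(M2) = 1275/15000 = 0.085. P(M3) = 6420/15000 = 0.428.
Summing over the partition,
P(S) = P(S|M1)·P(M1) + P(S|M2)·P(M2) + P(S|M3)·P(M3)
      = 0.44·0.487 + 0.7·0.085 + 0.12·0.428
      = 0.21428 + 0.0595 + 0.05136 = 0.32514

P(S) ≈ 0.3251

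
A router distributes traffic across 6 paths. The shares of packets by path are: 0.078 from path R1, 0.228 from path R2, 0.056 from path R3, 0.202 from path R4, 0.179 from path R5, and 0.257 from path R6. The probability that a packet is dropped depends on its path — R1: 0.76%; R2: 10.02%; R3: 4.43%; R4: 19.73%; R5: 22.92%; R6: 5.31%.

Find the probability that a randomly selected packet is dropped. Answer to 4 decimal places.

0.1204

P(L) = P(L|R1)·P(R1) + P(L|R2)·P(R2) + P(L|R3)·P(R3) + P(L|R4)·P(R4) + P(L|R5)·P(R5) + P(L|R6)·P(R6)
      = 0.0076·0.078 + 0.1002·0.228 + 0.0443·0.056 + 0.1973·0.202 + 0.2292·0.179 + 0.0531·0.257
      = 0.0005928 + 0.0228456 + 0.0024808 + 0.0398546 + 0.0410268 + 0.0136467 = 0.1204473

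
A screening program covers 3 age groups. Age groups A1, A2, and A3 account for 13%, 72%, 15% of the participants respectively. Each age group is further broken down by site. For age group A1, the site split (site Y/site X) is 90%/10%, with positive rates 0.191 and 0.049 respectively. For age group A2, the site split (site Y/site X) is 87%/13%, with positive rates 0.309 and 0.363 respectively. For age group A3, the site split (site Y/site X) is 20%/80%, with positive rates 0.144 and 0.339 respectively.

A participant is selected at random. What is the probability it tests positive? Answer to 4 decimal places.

P(T|A1) = 0.9·0.191 + 0.1·0.049 = 0.1719 + 0.0049 = 0.1768
P(T|A2) = 0.87·0.309 + 0.13·0.363 = 0.26883 + 0.04719 = 0.31602
P(T|A3) = 0.2·0.144 + 0.8·0.339 = 0.0288 + 0.2712 = 0.3
By total probability over the outer partition,
P(T) = 0.13·0.1768 + 0.72·0.31602 + 0.15·0.3
      = 0.022984 + 0.2275344 + 0.045 = 0.2955184

P(T) ≈ 0.2955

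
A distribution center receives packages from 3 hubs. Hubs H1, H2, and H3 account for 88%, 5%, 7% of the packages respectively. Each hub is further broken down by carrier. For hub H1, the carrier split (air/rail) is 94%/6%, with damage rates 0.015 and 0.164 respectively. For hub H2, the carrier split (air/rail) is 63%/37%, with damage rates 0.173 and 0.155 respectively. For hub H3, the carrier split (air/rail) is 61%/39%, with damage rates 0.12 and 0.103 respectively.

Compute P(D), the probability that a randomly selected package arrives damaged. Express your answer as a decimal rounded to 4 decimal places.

P(D|H1) = 0.94·0.015 + 0.06·0.164 = 0.0141 + 0.00984 = 0.02394
P(D|H2) = 0.63·0.173 + 0.37·0.155 = 0.10899 + 0.05735 = 0.16634
P(D|H3) = 0.61·0.12 + 0.39·0.103 = 0.0732 + 0.04017 = 0.11337
By total probability over the outer partition,
P(D) = 0.88·0.02394 + 0.05·0.16634 + 0.07·0.11337
      = 0.0210672 + 0.008317 + 0.0079359 = 0.0373201

P(D) ≈ 0.0373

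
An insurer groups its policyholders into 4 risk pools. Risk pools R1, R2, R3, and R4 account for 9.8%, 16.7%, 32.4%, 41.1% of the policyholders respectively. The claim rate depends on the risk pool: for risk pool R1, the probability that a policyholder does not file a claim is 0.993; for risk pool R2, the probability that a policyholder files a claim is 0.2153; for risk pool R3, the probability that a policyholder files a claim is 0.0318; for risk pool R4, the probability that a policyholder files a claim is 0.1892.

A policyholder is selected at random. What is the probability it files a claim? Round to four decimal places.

P(C|R1) = 1 − 0.993 = 0.007.
Summing over the partition,
P(C) = P(C|R1)·P(R1) + P(C|R2)·P(R2) + P(C|R3)·P(R3) + P(C|R4)·P(R4)
      = 0.007·0.098 + 0.2153·0.167 + 0.0318·0.324 + 0.1892·0.411
      = 0.000686 + 0.0359551 + 0.0103032 + 0.0777612 = 0.1247055

0.1247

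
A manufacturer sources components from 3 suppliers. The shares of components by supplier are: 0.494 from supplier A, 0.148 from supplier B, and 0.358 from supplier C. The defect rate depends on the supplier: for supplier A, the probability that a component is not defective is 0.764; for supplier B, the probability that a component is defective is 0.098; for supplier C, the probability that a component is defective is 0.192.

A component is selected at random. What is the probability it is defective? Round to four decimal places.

P(D|A) = 1 − 0.764 = 0.236.
P(D) = P(D|A)·P(A) + P(D|B)·P(B) + P(D|C)·P(C)
      = 0.236·0.494 + 0.098·0.148 + 0.192·0.358
      = 0.116584 + 0.014504 + 0.068736 = 0.199824

0.1998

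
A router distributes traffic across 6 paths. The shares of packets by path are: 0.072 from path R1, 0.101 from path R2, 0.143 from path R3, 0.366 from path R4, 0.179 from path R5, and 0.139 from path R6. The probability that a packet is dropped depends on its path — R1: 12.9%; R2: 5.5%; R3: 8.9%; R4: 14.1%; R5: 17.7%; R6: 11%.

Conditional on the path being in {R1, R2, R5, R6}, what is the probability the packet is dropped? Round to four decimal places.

P(L|S) ≈ 0.1259

Let S = {R1, R2, R5, R6}.
P(S) = 0.072 + 0.101 + 0.179 + 0.139 = 0.491.
P(L ∩ S) = 0.129·0.072 + 0.055·0.101 + 0.177·0.179 + 0.11·0.139 = 0.009288 + 0.005555 + 0.031683 + 0.01529 = 0.061816.
P(L | S) = 0.061816 / 0.491 = 0.125898…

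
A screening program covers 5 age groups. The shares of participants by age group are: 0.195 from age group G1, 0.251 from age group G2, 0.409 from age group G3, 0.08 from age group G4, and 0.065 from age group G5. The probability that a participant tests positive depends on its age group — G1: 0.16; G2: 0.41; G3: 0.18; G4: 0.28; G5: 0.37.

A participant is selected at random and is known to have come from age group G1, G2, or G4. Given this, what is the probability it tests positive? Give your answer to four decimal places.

P(T|S) ≈ 0.2975

Let S = {G1, G2, G4}.
P(S) = 0.195 + 0.251 + 0.08 = 0.526.
P(T ∩ S) = 0.16·0.195 + 0.41·0.251 + 0.28·0.08 = 0.0312 + 0.10291 + 0.0224 = 0.15651.
P(T | S) = 0.15651 / 0.526 = 0.297548…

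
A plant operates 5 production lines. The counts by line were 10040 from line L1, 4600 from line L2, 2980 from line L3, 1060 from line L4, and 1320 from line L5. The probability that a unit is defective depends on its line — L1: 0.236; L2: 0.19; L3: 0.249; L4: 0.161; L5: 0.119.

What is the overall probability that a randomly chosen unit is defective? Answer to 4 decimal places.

Total: 10040 + 4600 + 2980 + 1060 + 1320 = 20000.
P(L1) = 10040/20000 = 0.502. P(L2) = 4600/20000 = 0.23. P(L3) = 2980/20000 = 0.149. P(L4) = 1060/20000 = 0.053. P(L5) = 1320/20000 = 0.066.
Summing over the partition,
P(D) = P(D|L1)·P(L1) + P(D|L2)·P(L2) + P(D|L3)·P(L3) + P(D|L4)·P(L4) + P(D|L5)·P(L5)
      = 0.236·0.502 + 0.19·0.23 + 0.249·0.149 + 0.161·0.053 + 0.119·0.066
      = 0.118472 + 0.0437 + 0.037101 + 0.008533 + 0.007854 = 0.21566

0.2157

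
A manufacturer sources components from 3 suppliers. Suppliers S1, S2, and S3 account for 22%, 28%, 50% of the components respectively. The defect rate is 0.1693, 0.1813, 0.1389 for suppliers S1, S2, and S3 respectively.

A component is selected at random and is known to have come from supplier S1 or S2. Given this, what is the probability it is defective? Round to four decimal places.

0.1760

Let S = {S1, S2}.
P(S) = 0.22 + 0.28 = 0.5.
P(D ∩ S) = 0.1693·0.22 + 0.1813·0.28 = 0.037246 + 0.050764 = 0.08801.
P(D | S) = 0.08801 / 0.5 = 0.176020…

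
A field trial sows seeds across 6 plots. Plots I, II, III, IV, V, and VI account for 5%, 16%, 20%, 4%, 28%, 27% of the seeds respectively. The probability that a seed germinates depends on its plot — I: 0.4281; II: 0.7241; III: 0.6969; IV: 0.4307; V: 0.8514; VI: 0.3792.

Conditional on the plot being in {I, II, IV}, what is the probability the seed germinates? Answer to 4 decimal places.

Let S = {I, II, IV}.
P(S) = 0.05 + 0.16 + 0.04 = 0.25.
P(G ∩ S) = 0.4281·0.05 + 0.7241·0.16 + 0.4307·0.04 = 0.021405 + 0.115856 + 0.017228 = 0.154489.
P(G | S) = 0.154489 / 0.25 = 0.617956…

0.6180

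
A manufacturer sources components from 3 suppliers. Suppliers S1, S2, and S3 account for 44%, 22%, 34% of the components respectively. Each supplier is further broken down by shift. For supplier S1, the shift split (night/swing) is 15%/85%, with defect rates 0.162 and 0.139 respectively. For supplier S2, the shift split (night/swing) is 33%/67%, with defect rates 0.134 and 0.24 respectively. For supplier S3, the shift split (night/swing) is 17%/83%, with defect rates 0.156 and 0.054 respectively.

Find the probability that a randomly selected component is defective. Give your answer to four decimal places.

0.1320

P(D|S1) = 0.15·0.162 + 0.85·0.139 = 0.0243 + 0.11815 = 0.14245
P(D|S2) = 0.33·0.134 + 0.67·0.24 = 0.04422 + 0.1608 = 0.20502
P(D|S3) = 0.17·0.156 + 0.83·0.054 = 0.02652 + 0.04482 = 0.07134
By total probability over the outer partition,
P(D) = 0.44·0.14245 + 0.22·0.20502 + 0.34·0.07134
      = 0.062678 + 0.0451044 + 0.0242556 = 0.132038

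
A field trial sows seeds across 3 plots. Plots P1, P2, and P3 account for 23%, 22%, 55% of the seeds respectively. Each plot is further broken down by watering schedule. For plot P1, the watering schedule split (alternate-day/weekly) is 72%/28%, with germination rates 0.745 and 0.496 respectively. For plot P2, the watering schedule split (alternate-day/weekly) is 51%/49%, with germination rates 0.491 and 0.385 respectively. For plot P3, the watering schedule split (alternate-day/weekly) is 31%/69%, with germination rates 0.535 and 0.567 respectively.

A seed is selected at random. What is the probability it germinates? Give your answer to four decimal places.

0.5583

P(G|P1) = 0.72·0.745 + 0.28·0.496 = 0.5364 + 0.13888 = 0.67528
P(G|P2) = 0.51·0.491 + 0.49·0.385 = 0.25041 + 0.18865 = 0.43906
P(G|P3) = 0.31·0.535 + 0.69·0.567 = 0.16585 + 0.39123 = 0.55708
Then overall,
P(G) = 0.23·0.67528 + 0.22·0.43906 + 0.55·0.55708
      = 0.1553144 + 0.0965932 + 0.306394 = 0.5583016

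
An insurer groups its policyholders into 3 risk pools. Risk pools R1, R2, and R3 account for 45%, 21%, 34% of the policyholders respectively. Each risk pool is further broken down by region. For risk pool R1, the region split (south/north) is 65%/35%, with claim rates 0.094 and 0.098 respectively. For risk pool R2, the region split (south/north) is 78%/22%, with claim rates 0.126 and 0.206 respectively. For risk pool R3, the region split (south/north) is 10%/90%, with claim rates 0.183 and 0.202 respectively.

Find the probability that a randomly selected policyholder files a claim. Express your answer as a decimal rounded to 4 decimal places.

P(C|R1) = 0.65·0.094 + 0.35·0.098 = 0.0611 + 0.0343 = 0.0954
P(C|R2) = 0.78·0.126 + 0.22·0.206 = 0.09828 + 0.04532 = 0.1436
P(C|R3) = 0.1·0.183 + 0.9·0.202 = 0.0183 + 0.1818 = 0.2001
By total probability over the outer partition,
P(C) = 0.45·0.0954 + 0.21·0.1436 + 0.34·0.2001
      = 0.04293 + 0.030156 + 0.068034 = 0.14112

0.1411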